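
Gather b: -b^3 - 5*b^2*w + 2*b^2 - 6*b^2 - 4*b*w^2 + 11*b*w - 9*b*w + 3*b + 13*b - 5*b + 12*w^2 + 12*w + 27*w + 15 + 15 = -b^3 + b^2*(-5*w - 4) + b*(-4*w^2 + 2*w + 11) + 12*w^2 + 39*w + 30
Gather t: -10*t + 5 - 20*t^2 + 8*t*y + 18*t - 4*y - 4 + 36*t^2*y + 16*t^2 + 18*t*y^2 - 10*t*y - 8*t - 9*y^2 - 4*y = t^2*(36*y - 4) + t*(18*y^2 - 2*y) - 9*y^2 - 8*y + 1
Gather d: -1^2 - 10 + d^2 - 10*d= d^2 - 10*d - 11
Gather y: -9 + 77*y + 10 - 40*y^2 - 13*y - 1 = -40*y^2 + 64*y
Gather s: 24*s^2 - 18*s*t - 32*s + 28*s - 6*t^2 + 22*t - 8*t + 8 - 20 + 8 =24*s^2 + s*(-18*t - 4) - 6*t^2 + 14*t - 4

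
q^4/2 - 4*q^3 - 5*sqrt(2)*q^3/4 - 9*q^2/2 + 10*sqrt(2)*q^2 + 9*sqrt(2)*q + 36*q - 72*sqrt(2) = (q/2 + sqrt(2))*(q - 8)*(q - 3*sqrt(2))*(q - 3*sqrt(2)/2)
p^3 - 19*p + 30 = (p - 3)*(p - 2)*(p + 5)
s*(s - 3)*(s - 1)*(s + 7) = s^4 + 3*s^3 - 25*s^2 + 21*s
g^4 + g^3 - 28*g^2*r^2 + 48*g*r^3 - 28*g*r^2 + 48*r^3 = (g + 1)*(g - 4*r)*(g - 2*r)*(g + 6*r)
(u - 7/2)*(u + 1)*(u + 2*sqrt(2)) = u^3 - 5*u^2/2 + 2*sqrt(2)*u^2 - 5*sqrt(2)*u - 7*u/2 - 7*sqrt(2)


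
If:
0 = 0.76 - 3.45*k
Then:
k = 0.22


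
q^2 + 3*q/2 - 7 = (q - 2)*(q + 7/2)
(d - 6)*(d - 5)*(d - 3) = d^3 - 14*d^2 + 63*d - 90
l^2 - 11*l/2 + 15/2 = (l - 3)*(l - 5/2)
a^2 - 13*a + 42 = (a - 7)*(a - 6)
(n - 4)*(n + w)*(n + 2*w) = n^3 + 3*n^2*w - 4*n^2 + 2*n*w^2 - 12*n*w - 8*w^2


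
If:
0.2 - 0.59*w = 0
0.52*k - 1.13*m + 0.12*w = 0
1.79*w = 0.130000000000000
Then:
No Solution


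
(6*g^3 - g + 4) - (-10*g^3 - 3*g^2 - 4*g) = 16*g^3 + 3*g^2 + 3*g + 4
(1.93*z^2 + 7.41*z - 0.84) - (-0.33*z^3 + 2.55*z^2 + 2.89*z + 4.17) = 0.33*z^3 - 0.62*z^2 + 4.52*z - 5.01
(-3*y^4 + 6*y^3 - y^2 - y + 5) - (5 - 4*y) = -3*y^4 + 6*y^3 - y^2 + 3*y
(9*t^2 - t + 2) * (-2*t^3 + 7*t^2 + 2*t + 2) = -18*t^5 + 65*t^4 + 7*t^3 + 30*t^2 + 2*t + 4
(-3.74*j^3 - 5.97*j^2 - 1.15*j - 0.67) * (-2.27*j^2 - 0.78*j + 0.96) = 8.4898*j^5 + 16.4691*j^4 + 3.6767*j^3 - 3.3133*j^2 - 0.5814*j - 0.6432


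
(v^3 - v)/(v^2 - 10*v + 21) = (v^3 - v)/(v^2 - 10*v + 21)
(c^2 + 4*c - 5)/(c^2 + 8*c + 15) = (c - 1)/(c + 3)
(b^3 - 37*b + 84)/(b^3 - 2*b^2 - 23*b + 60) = (b + 7)/(b + 5)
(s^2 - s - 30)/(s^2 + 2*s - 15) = (s - 6)/(s - 3)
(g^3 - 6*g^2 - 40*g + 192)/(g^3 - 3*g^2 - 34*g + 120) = (g - 8)/(g - 5)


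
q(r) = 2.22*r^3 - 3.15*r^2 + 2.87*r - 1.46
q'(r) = 6.66*r^2 - 6.3*r + 2.87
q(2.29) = 15.25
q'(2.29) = 23.37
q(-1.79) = -29.42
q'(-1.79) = 35.49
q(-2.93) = -92.75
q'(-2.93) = 78.50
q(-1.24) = -14.09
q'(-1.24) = 20.92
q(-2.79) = -82.20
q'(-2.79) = 72.29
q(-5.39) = -456.08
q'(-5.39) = 230.31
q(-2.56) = -66.70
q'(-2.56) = 62.64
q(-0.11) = -1.82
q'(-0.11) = 3.64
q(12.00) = 3415.54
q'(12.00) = 886.31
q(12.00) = 3415.54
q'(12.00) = 886.31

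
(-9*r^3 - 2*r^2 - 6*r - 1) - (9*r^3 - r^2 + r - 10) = -18*r^3 - r^2 - 7*r + 9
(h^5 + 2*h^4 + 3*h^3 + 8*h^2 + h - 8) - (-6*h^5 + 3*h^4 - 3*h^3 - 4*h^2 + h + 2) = 7*h^5 - h^4 + 6*h^3 + 12*h^2 - 10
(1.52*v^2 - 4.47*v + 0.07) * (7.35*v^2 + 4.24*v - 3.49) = 11.172*v^4 - 26.4097*v^3 - 23.7431*v^2 + 15.8971*v - 0.2443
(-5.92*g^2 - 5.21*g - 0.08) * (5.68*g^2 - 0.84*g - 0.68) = -33.6256*g^4 - 24.62*g^3 + 7.9476*g^2 + 3.61*g + 0.0544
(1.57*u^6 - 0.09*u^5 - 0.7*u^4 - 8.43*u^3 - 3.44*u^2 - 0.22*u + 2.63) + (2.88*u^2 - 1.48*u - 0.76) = 1.57*u^6 - 0.09*u^5 - 0.7*u^4 - 8.43*u^3 - 0.56*u^2 - 1.7*u + 1.87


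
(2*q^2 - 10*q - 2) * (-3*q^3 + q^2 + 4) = -6*q^5 + 32*q^4 - 4*q^3 + 6*q^2 - 40*q - 8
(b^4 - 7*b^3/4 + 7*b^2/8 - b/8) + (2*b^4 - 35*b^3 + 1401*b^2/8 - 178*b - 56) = 3*b^4 - 147*b^3/4 + 176*b^2 - 1425*b/8 - 56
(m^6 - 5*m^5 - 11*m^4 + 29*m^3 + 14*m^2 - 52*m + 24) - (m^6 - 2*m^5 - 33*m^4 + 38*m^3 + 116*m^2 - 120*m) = -3*m^5 + 22*m^4 - 9*m^3 - 102*m^2 + 68*m + 24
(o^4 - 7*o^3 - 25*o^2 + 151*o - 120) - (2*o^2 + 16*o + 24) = o^4 - 7*o^3 - 27*o^2 + 135*o - 144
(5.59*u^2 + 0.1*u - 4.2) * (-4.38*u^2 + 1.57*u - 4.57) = -24.4842*u^4 + 8.3383*u^3 - 6.9933*u^2 - 7.051*u + 19.194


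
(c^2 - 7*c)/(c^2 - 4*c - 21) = c/(c + 3)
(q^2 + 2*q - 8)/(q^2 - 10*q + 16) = (q + 4)/(q - 8)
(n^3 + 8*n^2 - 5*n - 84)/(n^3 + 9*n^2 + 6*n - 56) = (n - 3)/(n - 2)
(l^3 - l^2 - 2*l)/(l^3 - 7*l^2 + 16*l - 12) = l*(l + 1)/(l^2 - 5*l + 6)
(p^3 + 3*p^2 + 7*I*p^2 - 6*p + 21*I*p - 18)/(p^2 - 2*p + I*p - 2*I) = (p^2 + p*(3 + 6*I) + 18*I)/(p - 2)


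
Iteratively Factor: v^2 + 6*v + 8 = (v + 2)*(v + 4)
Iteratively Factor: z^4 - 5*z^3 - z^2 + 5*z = (z + 1)*(z^3 - 6*z^2 + 5*z) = z*(z + 1)*(z^2 - 6*z + 5) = z*(z - 5)*(z + 1)*(z - 1)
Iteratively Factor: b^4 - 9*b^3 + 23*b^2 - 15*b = (b - 1)*(b^3 - 8*b^2 + 15*b) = b*(b - 1)*(b^2 - 8*b + 15) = b*(b - 3)*(b - 1)*(b - 5)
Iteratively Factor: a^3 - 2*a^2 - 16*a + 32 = (a + 4)*(a^2 - 6*a + 8) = (a - 2)*(a + 4)*(a - 4)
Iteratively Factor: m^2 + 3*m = (m + 3)*(m)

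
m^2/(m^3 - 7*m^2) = 1/(m - 7)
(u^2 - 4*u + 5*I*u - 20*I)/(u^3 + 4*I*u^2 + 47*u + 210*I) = (u - 4)/(u^2 - I*u + 42)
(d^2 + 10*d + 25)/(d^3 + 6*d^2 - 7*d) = (d^2 + 10*d + 25)/(d*(d^2 + 6*d - 7))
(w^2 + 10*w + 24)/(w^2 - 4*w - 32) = (w + 6)/(w - 8)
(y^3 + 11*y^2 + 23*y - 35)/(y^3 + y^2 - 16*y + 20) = (y^2 + 6*y - 7)/(y^2 - 4*y + 4)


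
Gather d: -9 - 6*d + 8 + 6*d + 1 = 0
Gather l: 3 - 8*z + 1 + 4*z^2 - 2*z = 4*z^2 - 10*z + 4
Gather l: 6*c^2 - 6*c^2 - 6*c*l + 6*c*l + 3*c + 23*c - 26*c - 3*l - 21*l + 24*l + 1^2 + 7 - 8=0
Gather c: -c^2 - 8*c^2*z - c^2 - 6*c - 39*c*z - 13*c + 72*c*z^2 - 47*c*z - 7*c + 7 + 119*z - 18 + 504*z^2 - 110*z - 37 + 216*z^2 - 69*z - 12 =c^2*(-8*z - 2) + c*(72*z^2 - 86*z - 26) + 720*z^2 - 60*z - 60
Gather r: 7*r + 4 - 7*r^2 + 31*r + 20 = -7*r^2 + 38*r + 24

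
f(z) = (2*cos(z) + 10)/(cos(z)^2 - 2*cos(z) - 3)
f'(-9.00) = 104.25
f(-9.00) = -23.53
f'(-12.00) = 0.15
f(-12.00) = -2.94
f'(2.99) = -2296.40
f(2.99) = -175.40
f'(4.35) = 4.16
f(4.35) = -4.29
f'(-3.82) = -25.42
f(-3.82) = -10.09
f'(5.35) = 0.08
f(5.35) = -2.92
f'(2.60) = -50.20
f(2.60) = -15.01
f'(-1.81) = 2.97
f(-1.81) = -3.86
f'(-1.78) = 2.74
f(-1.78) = -3.77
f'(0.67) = 0.12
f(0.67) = -2.93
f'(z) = (2*sin(z)*cos(z) - 2*sin(z))*(2*cos(z) + 10)/(cos(z)^2 - 2*cos(z) - 3)^2 - 2*sin(z)/(cos(z)^2 - 2*cos(z) - 3) = 2*(cos(z)^2 + 10*cos(z) - 7)*sin(z)/(sin(z)^2 + 2*cos(z) + 2)^2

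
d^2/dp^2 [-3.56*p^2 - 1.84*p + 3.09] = -7.12000000000000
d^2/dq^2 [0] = 0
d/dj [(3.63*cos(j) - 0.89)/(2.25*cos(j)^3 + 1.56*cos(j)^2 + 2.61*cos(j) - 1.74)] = (16.335*cos(j)^3 - 0.3447*cos(j)^2 - 2.7768*cos(j) + 3.9933)*sin(j)/(5.0625*cos(j)^6 + 7.02*cos(j)^5 + 14.1786*cos(j)^4 + 0.3132*cos(j)^3 + 1.3833*cos(j)^2 - 9.0828*cos(j) + 3.0276)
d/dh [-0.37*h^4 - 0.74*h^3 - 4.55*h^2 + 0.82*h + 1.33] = -1.48*h^3 - 2.22*h^2 - 9.1*h + 0.82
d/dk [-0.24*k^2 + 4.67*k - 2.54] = 4.67 - 0.48*k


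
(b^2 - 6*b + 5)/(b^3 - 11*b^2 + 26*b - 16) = (b - 5)/(b^2 - 10*b + 16)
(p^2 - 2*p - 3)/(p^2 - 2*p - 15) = (-p^2 + 2*p + 3)/(-p^2 + 2*p + 15)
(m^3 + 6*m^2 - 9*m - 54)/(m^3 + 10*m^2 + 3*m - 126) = (m + 3)/(m + 7)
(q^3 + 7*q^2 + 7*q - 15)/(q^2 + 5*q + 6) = (q^2 + 4*q - 5)/(q + 2)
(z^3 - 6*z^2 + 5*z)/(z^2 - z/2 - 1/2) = 2*z*(z - 5)/(2*z + 1)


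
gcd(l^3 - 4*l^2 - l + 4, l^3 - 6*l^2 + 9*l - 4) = l^2 - 5*l + 4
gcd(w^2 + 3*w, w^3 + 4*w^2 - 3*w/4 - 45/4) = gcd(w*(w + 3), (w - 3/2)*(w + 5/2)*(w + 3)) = w + 3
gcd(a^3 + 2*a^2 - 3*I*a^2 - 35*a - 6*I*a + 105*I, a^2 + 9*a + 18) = 1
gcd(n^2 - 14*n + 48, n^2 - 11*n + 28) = 1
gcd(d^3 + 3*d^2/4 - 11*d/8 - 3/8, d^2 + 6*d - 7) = d - 1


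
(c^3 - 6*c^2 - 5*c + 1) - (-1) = c^3 - 6*c^2 - 5*c + 2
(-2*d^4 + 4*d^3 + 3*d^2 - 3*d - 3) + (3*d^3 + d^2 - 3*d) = -2*d^4 + 7*d^3 + 4*d^2 - 6*d - 3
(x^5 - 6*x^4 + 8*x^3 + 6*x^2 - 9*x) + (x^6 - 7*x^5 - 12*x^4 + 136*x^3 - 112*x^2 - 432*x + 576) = x^6 - 6*x^5 - 18*x^4 + 144*x^3 - 106*x^2 - 441*x + 576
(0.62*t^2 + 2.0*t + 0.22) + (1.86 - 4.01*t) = 0.62*t^2 - 2.01*t + 2.08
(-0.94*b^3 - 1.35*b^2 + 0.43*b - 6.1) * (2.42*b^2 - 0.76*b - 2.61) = -2.2748*b^5 - 2.5526*b^4 + 4.52*b^3 - 11.5653*b^2 + 3.5137*b + 15.921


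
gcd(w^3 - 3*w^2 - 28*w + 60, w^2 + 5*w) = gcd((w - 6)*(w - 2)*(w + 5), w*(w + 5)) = w + 5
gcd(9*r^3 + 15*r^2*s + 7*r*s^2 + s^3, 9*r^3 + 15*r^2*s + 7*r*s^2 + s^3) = 9*r^3 + 15*r^2*s + 7*r*s^2 + s^3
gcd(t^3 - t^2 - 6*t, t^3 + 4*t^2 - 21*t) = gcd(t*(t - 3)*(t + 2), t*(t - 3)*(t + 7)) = t^2 - 3*t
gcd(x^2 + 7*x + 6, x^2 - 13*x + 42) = 1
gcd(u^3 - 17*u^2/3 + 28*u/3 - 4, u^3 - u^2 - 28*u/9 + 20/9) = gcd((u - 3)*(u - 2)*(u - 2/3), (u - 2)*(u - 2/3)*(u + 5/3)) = u^2 - 8*u/3 + 4/3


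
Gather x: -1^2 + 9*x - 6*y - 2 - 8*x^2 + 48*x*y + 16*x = -8*x^2 + x*(48*y + 25) - 6*y - 3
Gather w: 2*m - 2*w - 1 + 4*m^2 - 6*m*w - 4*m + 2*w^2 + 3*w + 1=4*m^2 - 2*m + 2*w^2 + w*(1 - 6*m)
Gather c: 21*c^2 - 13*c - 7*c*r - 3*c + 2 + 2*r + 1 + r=21*c^2 + c*(-7*r - 16) + 3*r + 3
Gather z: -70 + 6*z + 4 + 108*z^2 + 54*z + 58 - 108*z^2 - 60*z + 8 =0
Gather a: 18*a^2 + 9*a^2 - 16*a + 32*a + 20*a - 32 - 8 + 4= 27*a^2 + 36*a - 36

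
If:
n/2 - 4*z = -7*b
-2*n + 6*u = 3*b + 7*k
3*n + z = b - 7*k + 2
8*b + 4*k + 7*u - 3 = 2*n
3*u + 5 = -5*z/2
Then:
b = -10238/8565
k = 12328/8565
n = -19676/8565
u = 541/1713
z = -6792/2855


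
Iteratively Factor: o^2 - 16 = (o + 4)*(o - 4)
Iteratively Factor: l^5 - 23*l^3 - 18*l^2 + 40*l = (l - 5)*(l^4 + 5*l^3 + 2*l^2 - 8*l) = (l - 5)*(l + 4)*(l^3 + l^2 - 2*l) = (l - 5)*(l + 2)*(l + 4)*(l^2 - l) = l*(l - 5)*(l + 2)*(l + 4)*(l - 1)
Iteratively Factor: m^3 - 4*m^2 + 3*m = (m - 3)*(m^2 - m) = m*(m - 3)*(m - 1)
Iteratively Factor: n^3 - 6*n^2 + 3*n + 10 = (n + 1)*(n^2 - 7*n + 10) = (n - 5)*(n + 1)*(n - 2)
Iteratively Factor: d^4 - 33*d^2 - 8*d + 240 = (d + 4)*(d^3 - 4*d^2 - 17*d + 60) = (d - 3)*(d + 4)*(d^2 - d - 20) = (d - 5)*(d - 3)*(d + 4)*(d + 4)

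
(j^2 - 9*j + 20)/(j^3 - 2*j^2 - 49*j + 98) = (j^2 - 9*j + 20)/(j^3 - 2*j^2 - 49*j + 98)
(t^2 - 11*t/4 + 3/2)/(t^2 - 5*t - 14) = (-4*t^2 + 11*t - 6)/(4*(-t^2 + 5*t + 14))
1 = 1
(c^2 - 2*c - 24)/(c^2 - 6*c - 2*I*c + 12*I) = (c + 4)/(c - 2*I)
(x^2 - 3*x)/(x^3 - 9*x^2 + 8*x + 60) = x*(x - 3)/(x^3 - 9*x^2 + 8*x + 60)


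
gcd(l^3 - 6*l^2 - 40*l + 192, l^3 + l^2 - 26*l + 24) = l^2 + 2*l - 24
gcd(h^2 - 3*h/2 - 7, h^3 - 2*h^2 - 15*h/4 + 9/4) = 1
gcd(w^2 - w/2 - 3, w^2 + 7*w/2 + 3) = w + 3/2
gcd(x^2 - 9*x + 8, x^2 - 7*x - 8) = x - 8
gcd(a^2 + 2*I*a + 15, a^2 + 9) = a - 3*I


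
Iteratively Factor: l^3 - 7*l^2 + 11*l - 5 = (l - 1)*(l^2 - 6*l + 5) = (l - 5)*(l - 1)*(l - 1)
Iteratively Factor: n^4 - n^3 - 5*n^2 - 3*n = (n + 1)*(n^3 - 2*n^2 - 3*n) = (n - 3)*(n + 1)*(n^2 + n) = n*(n - 3)*(n + 1)*(n + 1)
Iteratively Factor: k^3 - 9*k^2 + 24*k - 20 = (k - 5)*(k^2 - 4*k + 4) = (k - 5)*(k - 2)*(k - 2)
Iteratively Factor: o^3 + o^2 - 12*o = (o + 4)*(o^2 - 3*o) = o*(o + 4)*(o - 3)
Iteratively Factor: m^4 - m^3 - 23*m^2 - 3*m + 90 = (m + 3)*(m^3 - 4*m^2 - 11*m + 30) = (m + 3)^2*(m^2 - 7*m + 10) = (m - 5)*(m + 3)^2*(m - 2)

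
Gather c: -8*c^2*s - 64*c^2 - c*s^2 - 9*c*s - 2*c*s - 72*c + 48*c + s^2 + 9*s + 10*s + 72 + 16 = c^2*(-8*s - 64) + c*(-s^2 - 11*s - 24) + s^2 + 19*s + 88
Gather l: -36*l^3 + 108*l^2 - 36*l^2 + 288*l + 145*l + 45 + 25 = -36*l^3 + 72*l^2 + 433*l + 70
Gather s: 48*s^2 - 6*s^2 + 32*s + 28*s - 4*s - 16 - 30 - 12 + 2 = 42*s^2 + 56*s - 56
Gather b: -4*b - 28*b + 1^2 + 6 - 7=-32*b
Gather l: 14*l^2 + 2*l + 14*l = 14*l^2 + 16*l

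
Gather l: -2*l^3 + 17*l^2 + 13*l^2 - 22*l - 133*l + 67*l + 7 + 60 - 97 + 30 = -2*l^3 + 30*l^2 - 88*l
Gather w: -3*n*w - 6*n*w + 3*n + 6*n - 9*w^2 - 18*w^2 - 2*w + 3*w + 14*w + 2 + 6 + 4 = 9*n - 27*w^2 + w*(15 - 9*n) + 12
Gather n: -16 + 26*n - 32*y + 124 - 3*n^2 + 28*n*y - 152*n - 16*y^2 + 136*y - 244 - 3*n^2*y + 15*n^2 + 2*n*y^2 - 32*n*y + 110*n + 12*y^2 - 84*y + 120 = n^2*(12 - 3*y) + n*(2*y^2 - 4*y - 16) - 4*y^2 + 20*y - 16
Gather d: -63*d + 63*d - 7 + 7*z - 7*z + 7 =0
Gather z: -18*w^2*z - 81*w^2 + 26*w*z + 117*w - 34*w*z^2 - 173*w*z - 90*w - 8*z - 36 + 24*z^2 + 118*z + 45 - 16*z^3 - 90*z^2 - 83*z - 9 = -81*w^2 + 27*w - 16*z^3 + z^2*(-34*w - 66) + z*(-18*w^2 - 147*w + 27)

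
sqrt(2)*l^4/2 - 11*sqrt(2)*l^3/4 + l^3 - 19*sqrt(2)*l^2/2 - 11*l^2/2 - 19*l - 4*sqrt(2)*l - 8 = (l - 8)*(l + 1/2)*(l + 2)*(sqrt(2)*l/2 + 1)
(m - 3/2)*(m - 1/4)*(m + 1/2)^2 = m^4 - 3*m^3/4 - 9*m^2/8 - m/16 + 3/32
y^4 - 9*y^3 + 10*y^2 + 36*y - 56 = (y - 7)*(y - 2)^2*(y + 2)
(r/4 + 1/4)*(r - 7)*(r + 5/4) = r^3/4 - 19*r^2/16 - 29*r/8 - 35/16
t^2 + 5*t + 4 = (t + 1)*(t + 4)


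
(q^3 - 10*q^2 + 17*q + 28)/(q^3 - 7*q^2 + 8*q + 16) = (q - 7)/(q - 4)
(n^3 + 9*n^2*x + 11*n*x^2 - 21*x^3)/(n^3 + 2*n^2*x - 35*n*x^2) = (-n^2 - 2*n*x + 3*x^2)/(n*(-n + 5*x))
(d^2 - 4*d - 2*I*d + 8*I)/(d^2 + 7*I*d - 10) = (d^2 - 4*d - 2*I*d + 8*I)/(d^2 + 7*I*d - 10)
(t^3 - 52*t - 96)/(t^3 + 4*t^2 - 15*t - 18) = (t^2 - 6*t - 16)/(t^2 - 2*t - 3)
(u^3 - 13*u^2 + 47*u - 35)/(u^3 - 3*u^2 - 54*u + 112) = (u^3 - 13*u^2 + 47*u - 35)/(u^3 - 3*u^2 - 54*u + 112)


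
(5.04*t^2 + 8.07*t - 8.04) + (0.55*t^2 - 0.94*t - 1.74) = 5.59*t^2 + 7.13*t - 9.78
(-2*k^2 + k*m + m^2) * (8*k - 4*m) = -16*k^3 + 16*k^2*m + 4*k*m^2 - 4*m^3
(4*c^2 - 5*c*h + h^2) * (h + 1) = 4*c^2*h + 4*c^2 - 5*c*h^2 - 5*c*h + h^3 + h^2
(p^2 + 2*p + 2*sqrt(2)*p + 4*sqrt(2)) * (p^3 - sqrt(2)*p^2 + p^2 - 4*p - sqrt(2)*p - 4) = p^5 + sqrt(2)*p^4 + 3*p^4 - 6*p^3 + 3*sqrt(2)*p^3 - 24*p^2 - 6*sqrt(2)*p^2 - 24*sqrt(2)*p - 16*p - 16*sqrt(2)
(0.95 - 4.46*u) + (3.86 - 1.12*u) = 4.81 - 5.58*u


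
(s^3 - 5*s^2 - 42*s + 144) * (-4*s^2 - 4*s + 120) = -4*s^5 + 16*s^4 + 308*s^3 - 1008*s^2 - 5616*s + 17280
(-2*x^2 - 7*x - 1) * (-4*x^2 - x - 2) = 8*x^4 + 30*x^3 + 15*x^2 + 15*x + 2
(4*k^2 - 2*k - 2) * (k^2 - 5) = 4*k^4 - 2*k^3 - 22*k^2 + 10*k + 10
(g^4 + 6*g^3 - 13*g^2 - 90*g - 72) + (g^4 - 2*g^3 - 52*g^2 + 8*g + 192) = 2*g^4 + 4*g^3 - 65*g^2 - 82*g + 120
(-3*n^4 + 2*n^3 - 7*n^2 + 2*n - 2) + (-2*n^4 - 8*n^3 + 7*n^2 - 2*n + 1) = -5*n^4 - 6*n^3 - 1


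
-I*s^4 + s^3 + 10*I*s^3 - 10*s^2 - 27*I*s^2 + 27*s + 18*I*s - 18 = (s - 6)*(s - 3)*(s - 1)*(-I*s + 1)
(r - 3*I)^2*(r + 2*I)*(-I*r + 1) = -I*r^4 - 3*r^3 - 7*I*r^2 - 15*r - 18*I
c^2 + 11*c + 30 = (c + 5)*(c + 6)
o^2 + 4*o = o*(o + 4)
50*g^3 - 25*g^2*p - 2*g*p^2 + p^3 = (-5*g + p)*(-2*g + p)*(5*g + p)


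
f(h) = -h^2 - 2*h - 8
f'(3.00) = -8.00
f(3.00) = -23.00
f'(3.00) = -8.00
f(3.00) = -23.00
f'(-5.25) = 8.50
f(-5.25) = -25.06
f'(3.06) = -8.12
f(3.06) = -23.48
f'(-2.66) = 3.32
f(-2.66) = -9.76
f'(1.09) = -4.18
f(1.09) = -11.37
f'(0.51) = -3.02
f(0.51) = -9.28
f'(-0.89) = -0.22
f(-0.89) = -7.01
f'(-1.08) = 0.16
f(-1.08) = -7.01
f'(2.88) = -7.76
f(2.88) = -22.05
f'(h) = -2*h - 2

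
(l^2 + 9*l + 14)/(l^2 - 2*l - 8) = (l + 7)/(l - 4)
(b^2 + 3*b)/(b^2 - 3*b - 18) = b/(b - 6)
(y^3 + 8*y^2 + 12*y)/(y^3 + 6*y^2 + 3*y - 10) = y*(y + 6)/(y^2 + 4*y - 5)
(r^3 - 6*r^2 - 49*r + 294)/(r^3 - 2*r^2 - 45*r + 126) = (r - 7)/(r - 3)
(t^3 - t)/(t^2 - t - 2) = t*(t - 1)/(t - 2)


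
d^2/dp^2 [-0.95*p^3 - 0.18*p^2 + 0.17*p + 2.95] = -5.7*p - 0.36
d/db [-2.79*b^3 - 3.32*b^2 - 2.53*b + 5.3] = -8.37*b^2 - 6.64*b - 2.53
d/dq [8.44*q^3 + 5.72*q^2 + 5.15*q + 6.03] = 25.32*q^2 + 11.44*q + 5.15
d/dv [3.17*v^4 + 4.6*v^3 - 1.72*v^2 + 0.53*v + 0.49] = 12.68*v^3 + 13.8*v^2 - 3.44*v + 0.53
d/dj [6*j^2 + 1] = 12*j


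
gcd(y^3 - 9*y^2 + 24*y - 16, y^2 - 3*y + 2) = y - 1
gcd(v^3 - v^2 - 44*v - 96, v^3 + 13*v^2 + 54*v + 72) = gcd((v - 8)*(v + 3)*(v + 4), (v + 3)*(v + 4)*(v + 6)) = v^2 + 7*v + 12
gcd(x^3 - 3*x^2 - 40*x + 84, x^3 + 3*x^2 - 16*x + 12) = x^2 + 4*x - 12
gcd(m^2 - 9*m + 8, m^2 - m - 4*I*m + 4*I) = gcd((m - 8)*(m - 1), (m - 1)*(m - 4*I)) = m - 1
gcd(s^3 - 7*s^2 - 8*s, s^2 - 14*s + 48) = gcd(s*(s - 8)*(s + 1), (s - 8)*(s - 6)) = s - 8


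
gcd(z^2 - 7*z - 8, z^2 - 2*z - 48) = z - 8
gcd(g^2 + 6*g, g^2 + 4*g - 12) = g + 6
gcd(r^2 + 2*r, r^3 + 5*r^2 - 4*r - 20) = r + 2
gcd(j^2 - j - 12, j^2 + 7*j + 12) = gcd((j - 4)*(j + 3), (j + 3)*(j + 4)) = j + 3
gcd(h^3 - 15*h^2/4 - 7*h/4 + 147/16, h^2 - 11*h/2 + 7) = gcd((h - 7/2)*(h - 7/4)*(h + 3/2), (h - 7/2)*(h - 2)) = h - 7/2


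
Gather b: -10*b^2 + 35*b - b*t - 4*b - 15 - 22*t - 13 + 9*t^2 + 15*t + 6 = -10*b^2 + b*(31 - t) + 9*t^2 - 7*t - 22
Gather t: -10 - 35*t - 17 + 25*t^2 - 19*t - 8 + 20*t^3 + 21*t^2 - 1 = 20*t^3 + 46*t^2 - 54*t - 36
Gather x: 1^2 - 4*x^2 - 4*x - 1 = -4*x^2 - 4*x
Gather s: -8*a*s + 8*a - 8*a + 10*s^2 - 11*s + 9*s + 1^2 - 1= 10*s^2 + s*(-8*a - 2)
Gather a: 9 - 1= 8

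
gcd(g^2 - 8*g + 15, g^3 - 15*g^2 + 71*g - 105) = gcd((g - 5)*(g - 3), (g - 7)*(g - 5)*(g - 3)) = g^2 - 8*g + 15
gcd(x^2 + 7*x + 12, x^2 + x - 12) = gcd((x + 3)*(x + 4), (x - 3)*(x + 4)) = x + 4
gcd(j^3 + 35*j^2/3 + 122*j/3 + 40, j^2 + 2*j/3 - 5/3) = j + 5/3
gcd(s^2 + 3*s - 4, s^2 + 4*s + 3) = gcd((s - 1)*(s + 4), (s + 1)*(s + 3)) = 1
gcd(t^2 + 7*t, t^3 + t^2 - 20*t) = t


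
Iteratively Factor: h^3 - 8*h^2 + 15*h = (h)*(h^2 - 8*h + 15) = h*(h - 5)*(h - 3)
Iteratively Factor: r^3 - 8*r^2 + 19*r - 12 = (r - 3)*(r^2 - 5*r + 4) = (r - 3)*(r - 1)*(r - 4)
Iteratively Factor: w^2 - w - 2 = (w + 1)*(w - 2)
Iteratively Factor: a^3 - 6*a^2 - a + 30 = (a + 2)*(a^2 - 8*a + 15) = (a - 3)*(a + 2)*(a - 5)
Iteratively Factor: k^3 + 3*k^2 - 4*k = (k)*(k^2 + 3*k - 4) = k*(k - 1)*(k + 4)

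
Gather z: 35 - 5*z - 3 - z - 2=30 - 6*z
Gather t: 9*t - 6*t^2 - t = -6*t^2 + 8*t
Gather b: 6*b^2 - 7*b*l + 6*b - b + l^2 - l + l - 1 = 6*b^2 + b*(5 - 7*l) + l^2 - 1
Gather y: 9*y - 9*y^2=-9*y^2 + 9*y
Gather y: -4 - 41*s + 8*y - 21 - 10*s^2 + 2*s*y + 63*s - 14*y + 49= -10*s^2 + 22*s + y*(2*s - 6) + 24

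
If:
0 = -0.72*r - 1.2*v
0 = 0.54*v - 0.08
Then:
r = -0.25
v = 0.15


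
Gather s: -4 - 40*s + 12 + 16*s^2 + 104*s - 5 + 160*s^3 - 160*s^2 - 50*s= 160*s^3 - 144*s^2 + 14*s + 3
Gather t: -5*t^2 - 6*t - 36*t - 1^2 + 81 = -5*t^2 - 42*t + 80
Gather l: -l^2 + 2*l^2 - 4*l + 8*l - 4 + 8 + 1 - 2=l^2 + 4*l + 3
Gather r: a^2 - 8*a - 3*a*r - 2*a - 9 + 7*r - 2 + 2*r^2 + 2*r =a^2 - 10*a + 2*r^2 + r*(9 - 3*a) - 11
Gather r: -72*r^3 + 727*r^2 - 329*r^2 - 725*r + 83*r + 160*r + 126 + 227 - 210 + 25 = -72*r^3 + 398*r^2 - 482*r + 168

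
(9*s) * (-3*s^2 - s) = -27*s^3 - 9*s^2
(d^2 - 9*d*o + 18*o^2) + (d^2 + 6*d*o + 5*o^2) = 2*d^2 - 3*d*o + 23*o^2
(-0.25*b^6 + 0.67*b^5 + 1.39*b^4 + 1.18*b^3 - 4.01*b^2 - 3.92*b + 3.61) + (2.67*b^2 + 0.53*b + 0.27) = -0.25*b^6 + 0.67*b^5 + 1.39*b^4 + 1.18*b^3 - 1.34*b^2 - 3.39*b + 3.88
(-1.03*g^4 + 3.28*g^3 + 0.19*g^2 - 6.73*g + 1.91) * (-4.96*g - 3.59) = 5.1088*g^5 - 12.5711*g^4 - 12.7176*g^3 + 32.6987*g^2 + 14.6871*g - 6.8569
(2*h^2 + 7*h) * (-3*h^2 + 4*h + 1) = -6*h^4 - 13*h^3 + 30*h^2 + 7*h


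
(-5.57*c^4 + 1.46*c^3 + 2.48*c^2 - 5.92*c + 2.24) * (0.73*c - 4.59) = -4.0661*c^5 + 26.6321*c^4 - 4.891*c^3 - 15.7048*c^2 + 28.808*c - 10.2816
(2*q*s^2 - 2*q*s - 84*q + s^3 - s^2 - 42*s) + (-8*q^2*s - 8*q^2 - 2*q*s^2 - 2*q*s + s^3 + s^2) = -8*q^2*s - 8*q^2 - 4*q*s - 84*q + 2*s^3 - 42*s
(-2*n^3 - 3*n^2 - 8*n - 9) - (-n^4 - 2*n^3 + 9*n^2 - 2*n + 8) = n^4 - 12*n^2 - 6*n - 17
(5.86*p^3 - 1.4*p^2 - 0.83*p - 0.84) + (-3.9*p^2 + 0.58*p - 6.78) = 5.86*p^3 - 5.3*p^2 - 0.25*p - 7.62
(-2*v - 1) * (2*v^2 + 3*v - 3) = -4*v^3 - 8*v^2 + 3*v + 3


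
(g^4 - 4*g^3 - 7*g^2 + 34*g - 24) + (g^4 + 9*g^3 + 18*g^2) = 2*g^4 + 5*g^3 + 11*g^2 + 34*g - 24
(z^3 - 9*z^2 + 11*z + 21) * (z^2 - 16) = z^5 - 9*z^4 - 5*z^3 + 165*z^2 - 176*z - 336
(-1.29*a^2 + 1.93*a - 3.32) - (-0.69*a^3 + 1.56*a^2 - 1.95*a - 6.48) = 0.69*a^3 - 2.85*a^2 + 3.88*a + 3.16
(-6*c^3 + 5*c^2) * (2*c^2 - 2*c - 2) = -12*c^5 + 22*c^4 + 2*c^3 - 10*c^2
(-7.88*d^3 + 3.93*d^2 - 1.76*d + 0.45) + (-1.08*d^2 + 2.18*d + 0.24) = -7.88*d^3 + 2.85*d^2 + 0.42*d + 0.69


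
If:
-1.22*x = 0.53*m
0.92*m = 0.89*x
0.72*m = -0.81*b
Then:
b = 0.00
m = 0.00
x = 0.00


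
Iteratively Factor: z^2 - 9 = (z + 3)*(z - 3)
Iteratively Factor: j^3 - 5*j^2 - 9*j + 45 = (j + 3)*(j^2 - 8*j + 15) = (j - 5)*(j + 3)*(j - 3)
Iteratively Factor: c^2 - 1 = (c - 1)*(c + 1)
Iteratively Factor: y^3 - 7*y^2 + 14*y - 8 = (y - 2)*(y^2 - 5*y + 4) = (y - 2)*(y - 1)*(y - 4)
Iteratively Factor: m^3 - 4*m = (m + 2)*(m^2 - 2*m) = (m - 2)*(m + 2)*(m)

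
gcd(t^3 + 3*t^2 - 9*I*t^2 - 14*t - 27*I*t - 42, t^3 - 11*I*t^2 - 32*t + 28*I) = t^2 - 9*I*t - 14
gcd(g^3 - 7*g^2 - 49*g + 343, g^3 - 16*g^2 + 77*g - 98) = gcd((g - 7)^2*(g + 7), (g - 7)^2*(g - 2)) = g^2 - 14*g + 49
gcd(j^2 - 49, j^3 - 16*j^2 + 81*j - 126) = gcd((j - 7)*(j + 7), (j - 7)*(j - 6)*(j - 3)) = j - 7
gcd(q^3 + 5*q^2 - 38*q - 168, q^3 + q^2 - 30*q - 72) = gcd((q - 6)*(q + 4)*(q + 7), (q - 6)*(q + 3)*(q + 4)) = q^2 - 2*q - 24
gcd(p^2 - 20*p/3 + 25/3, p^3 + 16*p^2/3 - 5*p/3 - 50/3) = p - 5/3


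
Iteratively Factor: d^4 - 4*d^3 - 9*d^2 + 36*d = (d - 3)*(d^3 - d^2 - 12*d) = (d - 4)*(d - 3)*(d^2 + 3*d) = (d - 4)*(d - 3)*(d + 3)*(d)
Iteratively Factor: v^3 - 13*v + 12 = (v + 4)*(v^2 - 4*v + 3) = (v - 1)*(v + 4)*(v - 3)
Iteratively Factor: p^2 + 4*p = (p + 4)*(p)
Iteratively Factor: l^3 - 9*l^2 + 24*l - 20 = (l - 2)*(l^2 - 7*l + 10) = (l - 5)*(l - 2)*(l - 2)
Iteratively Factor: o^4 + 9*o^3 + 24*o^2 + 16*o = (o)*(o^3 + 9*o^2 + 24*o + 16) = o*(o + 4)*(o^2 + 5*o + 4) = o*(o + 4)^2*(o + 1)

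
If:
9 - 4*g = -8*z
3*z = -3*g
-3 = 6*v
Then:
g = 3/4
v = -1/2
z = -3/4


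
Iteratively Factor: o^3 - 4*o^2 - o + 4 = (o - 1)*(o^2 - 3*o - 4) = (o - 1)*(o + 1)*(o - 4)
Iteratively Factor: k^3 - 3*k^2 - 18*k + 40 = (k + 4)*(k^2 - 7*k + 10) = (k - 2)*(k + 4)*(k - 5)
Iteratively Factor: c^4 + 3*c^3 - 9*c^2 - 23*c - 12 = (c - 3)*(c^3 + 6*c^2 + 9*c + 4) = (c - 3)*(c + 1)*(c^2 + 5*c + 4) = (c - 3)*(c + 1)^2*(c + 4)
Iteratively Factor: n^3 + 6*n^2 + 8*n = (n + 4)*(n^2 + 2*n) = (n + 2)*(n + 4)*(n)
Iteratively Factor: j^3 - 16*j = (j)*(j^2 - 16) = j*(j + 4)*(j - 4)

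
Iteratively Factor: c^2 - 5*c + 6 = (c - 2)*(c - 3)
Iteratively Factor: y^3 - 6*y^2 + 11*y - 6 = (y - 3)*(y^2 - 3*y + 2) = (y - 3)*(y - 2)*(y - 1)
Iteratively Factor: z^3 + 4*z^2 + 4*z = (z + 2)*(z^2 + 2*z) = (z + 2)^2*(z)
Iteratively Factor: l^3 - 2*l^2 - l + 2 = (l - 2)*(l^2 - 1) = (l - 2)*(l + 1)*(l - 1)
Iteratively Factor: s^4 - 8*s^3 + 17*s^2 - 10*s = (s - 2)*(s^3 - 6*s^2 + 5*s) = (s - 5)*(s - 2)*(s^2 - s) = (s - 5)*(s - 2)*(s - 1)*(s)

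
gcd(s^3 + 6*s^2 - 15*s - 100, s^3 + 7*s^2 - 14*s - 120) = s^2 + s - 20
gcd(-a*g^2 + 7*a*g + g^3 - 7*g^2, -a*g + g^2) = a*g - g^2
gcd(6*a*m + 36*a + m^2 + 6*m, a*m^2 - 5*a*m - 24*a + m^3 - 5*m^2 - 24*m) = 1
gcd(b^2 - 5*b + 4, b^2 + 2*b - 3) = b - 1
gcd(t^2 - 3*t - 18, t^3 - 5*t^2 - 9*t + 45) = t + 3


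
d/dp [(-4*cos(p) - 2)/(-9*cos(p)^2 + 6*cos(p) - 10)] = 4*(9*cos(p)^2 + 9*cos(p) - 13)*sin(p)/(9*sin(p)^2 + 6*cos(p) - 19)^2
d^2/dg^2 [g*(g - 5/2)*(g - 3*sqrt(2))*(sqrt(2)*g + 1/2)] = 12*sqrt(2)*g^2 - 33*g - 15*sqrt(2)*g - 3*sqrt(2) + 55/2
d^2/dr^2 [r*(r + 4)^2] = 6*r + 16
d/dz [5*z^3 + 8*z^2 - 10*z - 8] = 15*z^2 + 16*z - 10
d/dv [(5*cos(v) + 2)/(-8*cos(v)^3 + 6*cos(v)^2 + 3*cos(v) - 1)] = (-80*cos(v)^3 - 18*cos(v)^2 + 24*cos(v) + 11)*sin(v)/((cos(v) - 1)^2*(2*cos(v) + 1)^2*(4*cos(v) - 1)^2)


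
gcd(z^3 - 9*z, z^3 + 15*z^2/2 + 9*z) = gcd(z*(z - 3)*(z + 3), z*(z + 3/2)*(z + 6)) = z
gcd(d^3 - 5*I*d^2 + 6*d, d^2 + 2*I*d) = d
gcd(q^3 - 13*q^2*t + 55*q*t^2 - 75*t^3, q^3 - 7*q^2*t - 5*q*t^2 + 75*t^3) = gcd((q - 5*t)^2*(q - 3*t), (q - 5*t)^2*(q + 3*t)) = q^2 - 10*q*t + 25*t^2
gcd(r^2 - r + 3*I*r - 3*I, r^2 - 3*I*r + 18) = r + 3*I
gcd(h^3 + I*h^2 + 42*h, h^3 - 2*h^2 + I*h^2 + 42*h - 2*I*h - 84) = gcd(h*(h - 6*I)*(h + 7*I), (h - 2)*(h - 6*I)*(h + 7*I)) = h^2 + I*h + 42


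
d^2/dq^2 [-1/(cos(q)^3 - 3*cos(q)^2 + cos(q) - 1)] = ((-7*cos(q) + 24*cos(2*q) - 9*cos(3*q))*(cos(q)^3 - 3*cos(q)^2 + cos(q) - 1)/4 - 2*(3*cos(q)^2 - 6*cos(q) + 1)^2*sin(q)^2)/(cos(q)^3 - 3*cos(q)^2 + cos(q) - 1)^3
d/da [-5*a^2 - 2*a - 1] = -10*a - 2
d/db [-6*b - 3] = -6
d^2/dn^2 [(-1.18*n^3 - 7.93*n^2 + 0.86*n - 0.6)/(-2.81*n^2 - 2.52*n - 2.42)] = (1.4210854715202e-14*n^5 + 1.13686837721616e-13*n^4 - 126.950652*n^3 - 251.950884*n^2 + 102.044664*n + 102.831992)/(22.188041*n^6 + 59.694516*n^5 + 110.859558*n^4 + 118.822032*n^3 + 95.473356*n^2 + 44.274384*n + 14.172488)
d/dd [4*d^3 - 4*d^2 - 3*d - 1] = 12*d^2 - 8*d - 3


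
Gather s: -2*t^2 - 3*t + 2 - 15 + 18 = -2*t^2 - 3*t + 5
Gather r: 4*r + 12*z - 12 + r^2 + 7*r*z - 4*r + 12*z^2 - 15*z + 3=r^2 + 7*r*z + 12*z^2 - 3*z - 9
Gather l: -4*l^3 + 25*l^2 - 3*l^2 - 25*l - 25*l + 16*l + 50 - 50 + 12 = -4*l^3 + 22*l^2 - 34*l + 12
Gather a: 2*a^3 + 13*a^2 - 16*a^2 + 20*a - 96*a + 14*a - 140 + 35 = 2*a^3 - 3*a^2 - 62*a - 105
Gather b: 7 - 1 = 6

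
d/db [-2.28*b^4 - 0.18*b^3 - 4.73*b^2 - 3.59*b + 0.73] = -9.12*b^3 - 0.54*b^2 - 9.46*b - 3.59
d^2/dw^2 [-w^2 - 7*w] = -2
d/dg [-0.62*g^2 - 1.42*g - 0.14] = -1.24*g - 1.42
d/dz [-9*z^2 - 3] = -18*z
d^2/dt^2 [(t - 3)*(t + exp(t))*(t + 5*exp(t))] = 6*t^2*exp(t) + 20*t*exp(2*t) + 6*t*exp(t) + 6*t - 40*exp(2*t) - 24*exp(t) - 6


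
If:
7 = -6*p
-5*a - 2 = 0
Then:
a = -2/5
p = -7/6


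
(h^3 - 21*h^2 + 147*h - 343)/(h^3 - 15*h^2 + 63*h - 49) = (h - 7)/(h - 1)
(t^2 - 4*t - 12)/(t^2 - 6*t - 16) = (t - 6)/(t - 8)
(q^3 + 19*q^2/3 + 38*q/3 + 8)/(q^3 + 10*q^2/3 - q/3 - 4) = (q + 2)/(q - 1)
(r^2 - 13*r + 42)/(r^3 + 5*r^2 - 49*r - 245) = (r - 6)/(r^2 + 12*r + 35)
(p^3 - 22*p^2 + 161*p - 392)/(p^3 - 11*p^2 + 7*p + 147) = (p - 8)/(p + 3)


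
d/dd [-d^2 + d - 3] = 1 - 2*d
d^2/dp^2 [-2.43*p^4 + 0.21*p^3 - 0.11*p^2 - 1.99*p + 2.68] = -29.16*p^2 + 1.26*p - 0.22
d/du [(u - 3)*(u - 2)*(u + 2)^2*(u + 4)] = 5*u^4 + 12*u^3 - 42*u^2 - 72*u + 40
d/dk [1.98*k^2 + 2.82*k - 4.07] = 3.96*k + 2.82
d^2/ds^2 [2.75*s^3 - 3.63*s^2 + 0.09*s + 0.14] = 16.5*s - 7.26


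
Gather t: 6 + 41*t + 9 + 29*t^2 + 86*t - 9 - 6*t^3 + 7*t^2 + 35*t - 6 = -6*t^3 + 36*t^2 + 162*t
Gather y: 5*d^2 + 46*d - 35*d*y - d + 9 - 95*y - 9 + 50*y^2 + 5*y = 5*d^2 + 45*d + 50*y^2 + y*(-35*d - 90)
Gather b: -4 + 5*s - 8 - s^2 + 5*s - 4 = -s^2 + 10*s - 16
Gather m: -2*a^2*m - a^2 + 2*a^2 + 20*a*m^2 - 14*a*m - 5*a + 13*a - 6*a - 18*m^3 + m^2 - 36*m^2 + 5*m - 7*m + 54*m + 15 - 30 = a^2 + 2*a - 18*m^3 + m^2*(20*a - 35) + m*(-2*a^2 - 14*a + 52) - 15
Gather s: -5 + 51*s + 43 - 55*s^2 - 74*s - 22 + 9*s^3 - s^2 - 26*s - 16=9*s^3 - 56*s^2 - 49*s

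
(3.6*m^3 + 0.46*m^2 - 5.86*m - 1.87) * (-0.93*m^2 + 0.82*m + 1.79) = -3.348*m^5 + 2.5242*m^4 + 12.271*m^3 - 2.2427*m^2 - 12.0228*m - 3.3473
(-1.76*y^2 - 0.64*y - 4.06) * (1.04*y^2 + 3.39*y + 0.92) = -1.8304*y^4 - 6.632*y^3 - 8.0112*y^2 - 14.3522*y - 3.7352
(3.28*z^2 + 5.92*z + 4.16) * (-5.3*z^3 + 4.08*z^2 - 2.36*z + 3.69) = -17.384*z^5 - 17.9936*z^4 - 5.6352*z^3 + 15.1048*z^2 + 12.0272*z + 15.3504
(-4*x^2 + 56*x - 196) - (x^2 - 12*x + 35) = -5*x^2 + 68*x - 231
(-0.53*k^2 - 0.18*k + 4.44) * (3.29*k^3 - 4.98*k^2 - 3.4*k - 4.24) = -1.7437*k^5 + 2.0472*k^4 + 17.306*k^3 - 19.252*k^2 - 14.3328*k - 18.8256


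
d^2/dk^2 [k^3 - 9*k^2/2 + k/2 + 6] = 6*k - 9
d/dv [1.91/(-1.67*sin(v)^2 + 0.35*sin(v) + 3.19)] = (6.3794*sin(v) - 0.6685)*cos(v)/(-1.67*sin(v)^2 + 0.35*sin(v) + 3.19)^2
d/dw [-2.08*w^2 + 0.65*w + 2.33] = 0.65 - 4.16*w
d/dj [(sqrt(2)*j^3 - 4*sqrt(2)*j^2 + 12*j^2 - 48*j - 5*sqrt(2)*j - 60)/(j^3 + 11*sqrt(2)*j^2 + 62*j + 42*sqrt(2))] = 2*(2*sqrt(2)*j^4 + 5*j^4 + 48*j^3 + 67*sqrt(2)*j^3 + 140*sqrt(2)*j^2 + 643*j^2 - 336*j + 1164*sqrt(2)*j - 1008*sqrt(2) + 1650)/(j^6 + 22*sqrt(2)*j^5 + 366*j^4 + 1448*sqrt(2)*j^3 + 5692*j^2 + 5208*sqrt(2)*j + 3528)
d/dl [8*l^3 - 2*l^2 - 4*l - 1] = 24*l^2 - 4*l - 4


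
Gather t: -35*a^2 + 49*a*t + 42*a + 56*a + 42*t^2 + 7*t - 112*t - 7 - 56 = -35*a^2 + 98*a + 42*t^2 + t*(49*a - 105) - 63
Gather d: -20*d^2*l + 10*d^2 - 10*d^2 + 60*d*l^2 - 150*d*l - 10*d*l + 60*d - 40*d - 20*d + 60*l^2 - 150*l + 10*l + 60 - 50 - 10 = -20*d^2*l + d*(60*l^2 - 160*l) + 60*l^2 - 140*l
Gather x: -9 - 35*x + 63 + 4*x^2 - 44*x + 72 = 4*x^2 - 79*x + 126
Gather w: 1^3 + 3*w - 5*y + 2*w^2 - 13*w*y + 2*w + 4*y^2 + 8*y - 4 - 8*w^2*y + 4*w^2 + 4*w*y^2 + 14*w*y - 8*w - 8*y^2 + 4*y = w^2*(6 - 8*y) + w*(4*y^2 + y - 3) - 4*y^2 + 7*y - 3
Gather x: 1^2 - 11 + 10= 0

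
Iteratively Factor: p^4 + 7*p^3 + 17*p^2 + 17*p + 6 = (p + 3)*(p^3 + 4*p^2 + 5*p + 2) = (p + 1)*(p + 3)*(p^2 + 3*p + 2) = (p + 1)^2*(p + 3)*(p + 2)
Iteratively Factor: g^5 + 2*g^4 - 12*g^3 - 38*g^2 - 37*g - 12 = (g + 3)*(g^4 - g^3 - 9*g^2 - 11*g - 4) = (g + 1)*(g + 3)*(g^3 - 2*g^2 - 7*g - 4) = (g + 1)^2*(g + 3)*(g^2 - 3*g - 4) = (g + 1)^3*(g + 3)*(g - 4)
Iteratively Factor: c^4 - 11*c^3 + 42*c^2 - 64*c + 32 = (c - 1)*(c^3 - 10*c^2 + 32*c - 32) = (c - 4)*(c - 1)*(c^2 - 6*c + 8) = (c - 4)^2*(c - 1)*(c - 2)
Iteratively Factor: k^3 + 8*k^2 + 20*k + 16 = (k + 2)*(k^2 + 6*k + 8) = (k + 2)*(k + 4)*(k + 2)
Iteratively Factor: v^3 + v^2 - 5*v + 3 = (v - 1)*(v^2 + 2*v - 3) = (v - 1)^2*(v + 3)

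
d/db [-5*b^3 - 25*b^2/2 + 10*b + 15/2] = -15*b^2 - 25*b + 10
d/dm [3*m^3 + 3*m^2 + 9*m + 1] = 9*m^2 + 6*m + 9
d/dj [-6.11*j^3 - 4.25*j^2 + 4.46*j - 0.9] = -18.33*j^2 - 8.5*j + 4.46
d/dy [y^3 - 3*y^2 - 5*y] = 3*y^2 - 6*y - 5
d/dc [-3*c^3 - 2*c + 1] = -9*c^2 - 2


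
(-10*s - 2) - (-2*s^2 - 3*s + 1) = 2*s^2 - 7*s - 3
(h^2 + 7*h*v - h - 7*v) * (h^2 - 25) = h^4 + 7*h^3*v - h^3 - 7*h^2*v - 25*h^2 - 175*h*v + 25*h + 175*v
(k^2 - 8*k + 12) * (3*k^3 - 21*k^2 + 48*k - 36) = 3*k^5 - 45*k^4 + 252*k^3 - 672*k^2 + 864*k - 432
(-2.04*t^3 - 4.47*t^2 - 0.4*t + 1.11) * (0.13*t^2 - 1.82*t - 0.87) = -0.2652*t^5 + 3.1317*t^4 + 9.8582*t^3 + 4.7612*t^2 - 1.6722*t - 0.9657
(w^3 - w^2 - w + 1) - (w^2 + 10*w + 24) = w^3 - 2*w^2 - 11*w - 23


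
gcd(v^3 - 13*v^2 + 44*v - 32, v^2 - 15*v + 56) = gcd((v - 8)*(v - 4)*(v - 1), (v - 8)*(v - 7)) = v - 8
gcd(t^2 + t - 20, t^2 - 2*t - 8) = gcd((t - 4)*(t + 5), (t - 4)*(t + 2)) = t - 4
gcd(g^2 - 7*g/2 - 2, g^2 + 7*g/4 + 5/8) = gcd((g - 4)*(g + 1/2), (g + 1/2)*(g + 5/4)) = g + 1/2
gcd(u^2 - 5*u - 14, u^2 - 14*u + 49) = u - 7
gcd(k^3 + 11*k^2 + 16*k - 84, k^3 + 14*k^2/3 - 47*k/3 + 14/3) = k^2 + 5*k - 14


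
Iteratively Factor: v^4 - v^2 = (v - 1)*(v^3 + v^2) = (v - 1)*(v + 1)*(v^2) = v*(v - 1)*(v + 1)*(v)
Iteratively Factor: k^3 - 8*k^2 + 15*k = (k - 3)*(k^2 - 5*k) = (k - 5)*(k - 3)*(k)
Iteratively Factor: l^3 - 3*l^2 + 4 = (l - 2)*(l^2 - l - 2) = (l - 2)*(l + 1)*(l - 2)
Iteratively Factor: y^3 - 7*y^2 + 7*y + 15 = (y - 3)*(y^2 - 4*y - 5) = (y - 3)*(y + 1)*(y - 5)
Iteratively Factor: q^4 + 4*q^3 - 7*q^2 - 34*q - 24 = (q + 1)*(q^3 + 3*q^2 - 10*q - 24) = (q - 3)*(q + 1)*(q^2 + 6*q + 8) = (q - 3)*(q + 1)*(q + 4)*(q + 2)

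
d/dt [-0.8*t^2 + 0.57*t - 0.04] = 0.57 - 1.6*t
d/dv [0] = 0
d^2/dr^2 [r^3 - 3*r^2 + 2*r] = 6*r - 6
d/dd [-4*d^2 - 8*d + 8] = -8*d - 8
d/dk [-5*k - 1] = -5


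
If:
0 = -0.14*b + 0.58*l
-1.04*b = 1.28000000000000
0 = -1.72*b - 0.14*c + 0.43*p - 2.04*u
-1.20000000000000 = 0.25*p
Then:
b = -1.23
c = 0.378021978021978 - 14.5714285714286*u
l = -0.30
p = -4.80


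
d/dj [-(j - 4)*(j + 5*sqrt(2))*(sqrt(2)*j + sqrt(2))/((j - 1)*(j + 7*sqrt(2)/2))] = 2*(-sqrt(2)*j^4 - 14*j^3 + 2*sqrt(2)*j^3 - 42*sqrt(2)*j^2 + 22*j^2 - 122*j + 70*sqrt(2)*j - 245*sqrt(2) + 12)/(2*j^4 - 4*j^3 + 14*sqrt(2)*j^3 - 28*sqrt(2)*j^2 + 51*j^2 - 98*j + 14*sqrt(2)*j + 49)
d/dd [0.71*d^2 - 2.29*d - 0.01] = 1.42*d - 2.29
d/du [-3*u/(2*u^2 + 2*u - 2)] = 3*(u^2 + 1)/(2*(u^4 + 2*u^3 - u^2 - 2*u + 1))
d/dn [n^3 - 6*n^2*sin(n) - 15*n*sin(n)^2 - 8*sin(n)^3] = -6*n^2*cos(n) + 3*n^2 - 12*n*sin(n) - 15*n*sin(2*n) - 24*sin(n)^2*cos(n) - 15*sin(n)^2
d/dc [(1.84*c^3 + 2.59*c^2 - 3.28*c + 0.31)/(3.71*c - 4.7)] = (13.6528*c^3 - 16.3351*c^2 - 24.346*c + 14.2659)/(13.7641*c^2 - 34.874*c + 22.09)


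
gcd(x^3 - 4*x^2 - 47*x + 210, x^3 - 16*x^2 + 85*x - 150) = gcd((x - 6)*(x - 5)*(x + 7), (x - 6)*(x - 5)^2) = x^2 - 11*x + 30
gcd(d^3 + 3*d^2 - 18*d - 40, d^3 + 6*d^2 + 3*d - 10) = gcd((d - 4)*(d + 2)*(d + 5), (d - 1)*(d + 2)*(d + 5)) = d^2 + 7*d + 10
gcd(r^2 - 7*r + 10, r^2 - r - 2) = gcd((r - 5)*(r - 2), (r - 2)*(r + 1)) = r - 2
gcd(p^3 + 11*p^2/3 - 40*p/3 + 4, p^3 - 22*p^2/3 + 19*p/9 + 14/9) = 1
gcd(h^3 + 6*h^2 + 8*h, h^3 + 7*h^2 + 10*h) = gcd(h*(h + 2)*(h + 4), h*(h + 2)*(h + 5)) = h^2 + 2*h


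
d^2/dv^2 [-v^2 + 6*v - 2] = -2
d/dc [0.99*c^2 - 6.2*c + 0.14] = 1.98*c - 6.2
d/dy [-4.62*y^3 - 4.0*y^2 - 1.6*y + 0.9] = -13.86*y^2 - 8.0*y - 1.6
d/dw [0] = 0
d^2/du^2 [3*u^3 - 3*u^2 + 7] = 18*u - 6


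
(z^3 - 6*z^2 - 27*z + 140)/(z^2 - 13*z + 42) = (z^2 + z - 20)/(z - 6)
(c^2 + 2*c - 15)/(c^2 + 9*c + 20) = (c - 3)/(c + 4)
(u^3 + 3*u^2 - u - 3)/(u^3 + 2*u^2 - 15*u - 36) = (u^2 - 1)/(u^2 - u - 12)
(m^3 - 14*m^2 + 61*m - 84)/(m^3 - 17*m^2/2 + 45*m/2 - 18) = 2*(m - 7)/(2*m - 3)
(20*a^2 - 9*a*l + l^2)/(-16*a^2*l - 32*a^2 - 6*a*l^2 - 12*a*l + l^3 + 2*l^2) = (-20*a^2 + 9*a*l - l^2)/(16*a^2*l + 32*a^2 + 6*a*l^2 + 12*a*l - l^3 - 2*l^2)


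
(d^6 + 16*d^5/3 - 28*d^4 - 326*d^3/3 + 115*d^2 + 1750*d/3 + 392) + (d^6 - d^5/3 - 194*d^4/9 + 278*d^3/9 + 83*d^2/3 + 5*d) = 2*d^6 + 5*d^5 - 446*d^4/9 - 700*d^3/9 + 428*d^2/3 + 1765*d/3 + 392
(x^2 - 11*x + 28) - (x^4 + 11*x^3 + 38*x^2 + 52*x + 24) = -x^4 - 11*x^3 - 37*x^2 - 63*x + 4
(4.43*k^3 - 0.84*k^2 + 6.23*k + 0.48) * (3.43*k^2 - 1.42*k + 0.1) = 15.1949*k^5 - 9.1718*k^4 + 23.0047*k^3 - 7.2842*k^2 - 0.0585999999999999*k + 0.048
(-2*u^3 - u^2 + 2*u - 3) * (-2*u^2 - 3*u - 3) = 4*u^5 + 8*u^4 + 5*u^3 + 3*u^2 + 3*u + 9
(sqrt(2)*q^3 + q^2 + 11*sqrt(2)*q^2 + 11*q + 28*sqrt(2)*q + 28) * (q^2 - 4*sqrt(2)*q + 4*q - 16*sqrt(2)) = sqrt(2)*q^5 - 7*q^4 + 15*sqrt(2)*q^4 - 105*q^3 + 68*sqrt(2)*q^3 - 504*q^2 + 52*sqrt(2)*q^2 - 784*q - 288*sqrt(2)*q - 448*sqrt(2)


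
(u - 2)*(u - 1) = u^2 - 3*u + 2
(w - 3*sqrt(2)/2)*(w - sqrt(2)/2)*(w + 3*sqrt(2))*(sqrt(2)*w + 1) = sqrt(2)*w^4 + 3*w^3 - 19*sqrt(2)*w^2/2 - 3*w/2 + 9*sqrt(2)/2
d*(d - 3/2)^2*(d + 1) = d^4 - 2*d^3 - 3*d^2/4 + 9*d/4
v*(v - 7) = v^2 - 7*v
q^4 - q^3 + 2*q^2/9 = q^2*(q - 2/3)*(q - 1/3)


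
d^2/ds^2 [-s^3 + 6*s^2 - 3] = 12 - 6*s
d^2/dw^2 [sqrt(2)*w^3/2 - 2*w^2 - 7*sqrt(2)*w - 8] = 3*sqrt(2)*w - 4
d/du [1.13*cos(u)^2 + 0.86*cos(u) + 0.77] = -(2.26*cos(u) + 0.86)*sin(u)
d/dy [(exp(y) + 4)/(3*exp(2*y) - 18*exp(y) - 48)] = (-2*(exp(y) - 3)*(exp(y) + 4) + exp(2*y) - 6*exp(y) - 16)*exp(y)/(3*(-exp(2*y) + 6*exp(y) + 16)^2)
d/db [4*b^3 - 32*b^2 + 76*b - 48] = 12*b^2 - 64*b + 76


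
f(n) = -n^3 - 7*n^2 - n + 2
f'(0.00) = -1.00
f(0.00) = 2.00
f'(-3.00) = 14.00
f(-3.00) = -31.00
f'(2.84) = -64.96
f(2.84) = -80.21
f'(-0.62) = 6.53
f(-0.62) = 0.17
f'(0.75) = -13.19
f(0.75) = -3.11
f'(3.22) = -77.19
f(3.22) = -107.19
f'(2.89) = -66.52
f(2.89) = -83.49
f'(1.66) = -32.51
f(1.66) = -23.52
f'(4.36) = -119.07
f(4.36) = -218.31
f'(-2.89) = 14.40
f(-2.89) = -29.44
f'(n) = -3*n^2 - 14*n - 1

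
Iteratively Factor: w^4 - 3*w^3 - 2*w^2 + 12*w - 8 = (w - 1)*(w^3 - 2*w^2 - 4*w + 8) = (w - 1)*(w + 2)*(w^2 - 4*w + 4) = (w - 2)*(w - 1)*(w + 2)*(w - 2)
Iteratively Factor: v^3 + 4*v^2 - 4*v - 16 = (v + 2)*(v^2 + 2*v - 8) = (v - 2)*(v + 2)*(v + 4)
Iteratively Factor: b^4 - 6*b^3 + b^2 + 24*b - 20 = (b + 2)*(b^3 - 8*b^2 + 17*b - 10) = (b - 2)*(b + 2)*(b^2 - 6*b + 5) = (b - 5)*(b - 2)*(b + 2)*(b - 1)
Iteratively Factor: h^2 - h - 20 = (h - 5)*(h + 4)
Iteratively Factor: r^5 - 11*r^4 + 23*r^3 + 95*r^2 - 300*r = (r - 5)*(r^4 - 6*r^3 - 7*r^2 + 60*r) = (r - 5)*(r - 4)*(r^3 - 2*r^2 - 15*r) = (r - 5)*(r - 4)*(r + 3)*(r^2 - 5*r) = (r - 5)^2*(r - 4)*(r + 3)*(r)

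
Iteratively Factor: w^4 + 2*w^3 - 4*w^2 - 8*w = (w)*(w^3 + 2*w^2 - 4*w - 8) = w*(w - 2)*(w^2 + 4*w + 4) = w*(w - 2)*(w + 2)*(w + 2)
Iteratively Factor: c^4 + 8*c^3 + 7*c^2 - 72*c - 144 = (c + 4)*(c^3 + 4*c^2 - 9*c - 36) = (c - 3)*(c + 4)*(c^2 + 7*c + 12) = (c - 3)*(c + 3)*(c + 4)*(c + 4)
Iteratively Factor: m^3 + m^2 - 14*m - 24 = (m + 2)*(m^2 - m - 12) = (m - 4)*(m + 2)*(m + 3)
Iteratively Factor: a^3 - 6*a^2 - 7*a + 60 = (a - 5)*(a^2 - a - 12) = (a - 5)*(a - 4)*(a + 3)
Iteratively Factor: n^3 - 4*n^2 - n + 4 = (n - 1)*(n^2 - 3*n - 4) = (n - 4)*(n - 1)*(n + 1)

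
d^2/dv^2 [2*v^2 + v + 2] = 4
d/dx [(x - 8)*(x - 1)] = 2*x - 9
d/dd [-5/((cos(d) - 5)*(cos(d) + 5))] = -5*sin(2*d)/((cos(d) - 5)^2*(cos(d) + 5)^2)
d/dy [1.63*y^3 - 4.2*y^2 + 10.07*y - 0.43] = 4.89*y^2 - 8.4*y + 10.07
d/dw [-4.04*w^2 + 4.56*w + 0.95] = 4.56 - 8.08*w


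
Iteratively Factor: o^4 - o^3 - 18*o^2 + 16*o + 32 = (o + 4)*(o^3 - 5*o^2 + 2*o + 8) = (o - 2)*(o + 4)*(o^2 - 3*o - 4) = (o - 2)*(o + 1)*(o + 4)*(o - 4)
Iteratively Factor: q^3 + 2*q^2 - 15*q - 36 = (q - 4)*(q^2 + 6*q + 9) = (q - 4)*(q + 3)*(q + 3)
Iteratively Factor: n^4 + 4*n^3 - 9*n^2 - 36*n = (n + 4)*(n^3 - 9*n) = (n + 3)*(n + 4)*(n^2 - 3*n) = (n - 3)*(n + 3)*(n + 4)*(n)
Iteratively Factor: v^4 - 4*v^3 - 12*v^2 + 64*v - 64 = (v + 4)*(v^3 - 8*v^2 + 20*v - 16) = (v - 2)*(v + 4)*(v^2 - 6*v + 8) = (v - 4)*(v - 2)*(v + 4)*(v - 2)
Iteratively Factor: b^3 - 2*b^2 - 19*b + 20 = (b + 4)*(b^2 - 6*b + 5) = (b - 5)*(b + 4)*(b - 1)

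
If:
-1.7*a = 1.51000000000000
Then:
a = -0.89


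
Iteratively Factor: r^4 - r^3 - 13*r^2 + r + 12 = (r - 4)*(r^3 + 3*r^2 - r - 3) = (r - 4)*(r - 1)*(r^2 + 4*r + 3) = (r - 4)*(r - 1)*(r + 3)*(r + 1)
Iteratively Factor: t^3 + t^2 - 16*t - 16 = (t - 4)*(t^2 + 5*t + 4) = (t - 4)*(t + 4)*(t + 1)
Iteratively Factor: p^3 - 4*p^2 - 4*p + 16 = (p - 4)*(p^2 - 4) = (p - 4)*(p - 2)*(p + 2)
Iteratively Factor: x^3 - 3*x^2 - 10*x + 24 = (x + 3)*(x^2 - 6*x + 8) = (x - 2)*(x + 3)*(x - 4)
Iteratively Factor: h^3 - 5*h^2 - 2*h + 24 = (h - 3)*(h^2 - 2*h - 8) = (h - 4)*(h - 3)*(h + 2)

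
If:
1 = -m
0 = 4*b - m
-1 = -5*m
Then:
No Solution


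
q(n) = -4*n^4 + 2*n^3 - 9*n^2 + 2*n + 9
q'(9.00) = -11338.00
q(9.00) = -25488.00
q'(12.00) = -26998.00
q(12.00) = -80751.00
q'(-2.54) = 348.62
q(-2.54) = -253.41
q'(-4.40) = 1560.30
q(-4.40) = -1843.65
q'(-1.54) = 102.39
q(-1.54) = -45.23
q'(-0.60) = 18.42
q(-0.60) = 3.61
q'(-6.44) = 4640.20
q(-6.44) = -7791.56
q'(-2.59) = 366.85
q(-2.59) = -271.30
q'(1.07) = -29.99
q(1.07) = -1.96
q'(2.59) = -282.36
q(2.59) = -191.44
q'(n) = -16*n^3 + 6*n^2 - 18*n + 2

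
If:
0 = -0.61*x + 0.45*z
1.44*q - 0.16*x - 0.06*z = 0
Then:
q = 0.123633879781421*z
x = 0.737704918032787*z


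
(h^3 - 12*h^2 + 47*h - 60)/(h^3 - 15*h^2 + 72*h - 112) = (h^2 - 8*h + 15)/(h^2 - 11*h + 28)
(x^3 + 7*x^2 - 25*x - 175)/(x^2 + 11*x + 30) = (x^2 + 2*x - 35)/(x + 6)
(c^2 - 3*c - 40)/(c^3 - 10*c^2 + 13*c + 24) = (c + 5)/(c^2 - 2*c - 3)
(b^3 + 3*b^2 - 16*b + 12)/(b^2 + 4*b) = (b^3 + 3*b^2 - 16*b + 12)/(b*(b + 4))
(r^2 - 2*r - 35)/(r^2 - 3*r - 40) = (r - 7)/(r - 8)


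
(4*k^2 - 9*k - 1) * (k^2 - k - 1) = 4*k^4 - 13*k^3 + 4*k^2 + 10*k + 1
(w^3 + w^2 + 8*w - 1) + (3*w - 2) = w^3 + w^2 + 11*w - 3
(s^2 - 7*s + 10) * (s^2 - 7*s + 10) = s^4 - 14*s^3 + 69*s^2 - 140*s + 100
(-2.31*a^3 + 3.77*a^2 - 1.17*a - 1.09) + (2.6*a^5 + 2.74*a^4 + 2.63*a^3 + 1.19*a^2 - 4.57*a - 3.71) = 2.6*a^5 + 2.74*a^4 + 0.32*a^3 + 4.96*a^2 - 5.74*a - 4.8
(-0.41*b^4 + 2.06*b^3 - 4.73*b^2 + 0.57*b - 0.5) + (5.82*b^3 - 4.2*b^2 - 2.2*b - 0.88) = -0.41*b^4 + 7.88*b^3 - 8.93*b^2 - 1.63*b - 1.38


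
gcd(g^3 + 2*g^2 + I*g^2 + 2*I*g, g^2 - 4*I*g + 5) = g + I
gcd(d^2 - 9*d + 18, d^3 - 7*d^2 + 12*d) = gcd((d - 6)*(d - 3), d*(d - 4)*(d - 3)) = d - 3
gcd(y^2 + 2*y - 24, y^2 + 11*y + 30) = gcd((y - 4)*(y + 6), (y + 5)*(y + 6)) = y + 6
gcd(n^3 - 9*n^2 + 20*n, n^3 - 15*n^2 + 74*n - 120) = n^2 - 9*n + 20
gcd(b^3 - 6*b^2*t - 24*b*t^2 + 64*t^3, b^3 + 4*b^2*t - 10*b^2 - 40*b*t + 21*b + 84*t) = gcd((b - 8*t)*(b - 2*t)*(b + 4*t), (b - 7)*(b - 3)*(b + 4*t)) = b + 4*t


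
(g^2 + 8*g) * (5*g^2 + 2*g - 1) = 5*g^4 + 42*g^3 + 15*g^2 - 8*g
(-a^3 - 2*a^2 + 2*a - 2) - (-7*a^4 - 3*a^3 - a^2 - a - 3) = 7*a^4 + 2*a^3 - a^2 + 3*a + 1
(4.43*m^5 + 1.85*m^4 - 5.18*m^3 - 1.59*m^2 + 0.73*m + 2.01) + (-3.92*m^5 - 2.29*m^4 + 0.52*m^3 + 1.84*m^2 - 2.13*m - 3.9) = 0.51*m^5 - 0.44*m^4 - 4.66*m^3 + 0.25*m^2 - 1.4*m - 1.89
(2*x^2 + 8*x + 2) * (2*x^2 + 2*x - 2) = 4*x^4 + 20*x^3 + 16*x^2 - 12*x - 4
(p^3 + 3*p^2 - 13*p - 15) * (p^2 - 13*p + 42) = p^5 - 10*p^4 - 10*p^3 + 280*p^2 - 351*p - 630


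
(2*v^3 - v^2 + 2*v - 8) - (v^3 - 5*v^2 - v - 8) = v^3 + 4*v^2 + 3*v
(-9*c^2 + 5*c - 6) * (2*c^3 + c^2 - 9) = -18*c^5 + c^4 - 7*c^3 + 75*c^2 - 45*c + 54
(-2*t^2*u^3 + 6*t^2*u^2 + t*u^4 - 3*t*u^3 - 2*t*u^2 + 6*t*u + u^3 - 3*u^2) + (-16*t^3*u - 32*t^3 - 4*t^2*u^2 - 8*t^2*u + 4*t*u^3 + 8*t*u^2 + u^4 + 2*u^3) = -16*t^3*u - 32*t^3 - 2*t^2*u^3 + 2*t^2*u^2 - 8*t^2*u + t*u^4 + t*u^3 + 6*t*u^2 + 6*t*u + u^4 + 3*u^3 - 3*u^2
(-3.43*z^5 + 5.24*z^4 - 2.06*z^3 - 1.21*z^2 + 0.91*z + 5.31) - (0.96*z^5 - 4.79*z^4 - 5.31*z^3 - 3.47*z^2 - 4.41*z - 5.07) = -4.39*z^5 + 10.03*z^4 + 3.25*z^3 + 2.26*z^2 + 5.32*z + 10.38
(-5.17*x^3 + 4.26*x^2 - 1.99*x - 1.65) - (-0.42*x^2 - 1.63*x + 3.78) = -5.17*x^3 + 4.68*x^2 - 0.36*x - 5.43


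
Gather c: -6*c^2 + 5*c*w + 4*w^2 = -6*c^2 + 5*c*w + 4*w^2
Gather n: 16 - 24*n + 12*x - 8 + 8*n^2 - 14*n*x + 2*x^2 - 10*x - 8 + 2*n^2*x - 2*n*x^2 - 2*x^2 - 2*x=n^2*(2*x + 8) + n*(-2*x^2 - 14*x - 24)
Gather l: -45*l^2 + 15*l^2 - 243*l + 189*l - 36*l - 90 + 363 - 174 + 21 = -30*l^2 - 90*l + 120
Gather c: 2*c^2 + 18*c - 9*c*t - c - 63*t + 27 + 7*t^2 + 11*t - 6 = 2*c^2 + c*(17 - 9*t) + 7*t^2 - 52*t + 21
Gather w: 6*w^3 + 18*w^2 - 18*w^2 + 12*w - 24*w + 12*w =6*w^3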